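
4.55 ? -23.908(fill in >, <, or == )>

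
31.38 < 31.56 True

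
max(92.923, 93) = 93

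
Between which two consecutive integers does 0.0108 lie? 0 and 1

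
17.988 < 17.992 True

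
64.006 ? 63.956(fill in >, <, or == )>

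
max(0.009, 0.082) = 0.082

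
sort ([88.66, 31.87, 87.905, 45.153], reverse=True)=[88.66, 87.905, 45.153, 31.87]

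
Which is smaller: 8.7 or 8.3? 8.3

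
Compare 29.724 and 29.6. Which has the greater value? 29.724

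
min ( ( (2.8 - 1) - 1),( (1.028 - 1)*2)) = 0.056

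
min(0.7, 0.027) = 0.027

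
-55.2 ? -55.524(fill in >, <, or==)>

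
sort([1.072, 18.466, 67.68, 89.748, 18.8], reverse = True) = [89.748, 67.68, 18.8, 18.466, 1.072]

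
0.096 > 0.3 False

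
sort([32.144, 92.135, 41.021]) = [32.144, 41.021, 92.135]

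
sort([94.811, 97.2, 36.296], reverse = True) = [97.2, 94.811, 36.296]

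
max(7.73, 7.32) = 7.73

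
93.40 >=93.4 True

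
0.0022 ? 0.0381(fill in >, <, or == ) <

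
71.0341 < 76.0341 True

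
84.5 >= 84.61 False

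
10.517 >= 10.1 True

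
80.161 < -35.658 False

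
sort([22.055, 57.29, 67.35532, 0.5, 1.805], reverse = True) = [67.35532, 57.29, 22.055, 1.805, 0.5]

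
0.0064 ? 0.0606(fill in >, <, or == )<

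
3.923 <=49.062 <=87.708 True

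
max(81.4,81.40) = 81.40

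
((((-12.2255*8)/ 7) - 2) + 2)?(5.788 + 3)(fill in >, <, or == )<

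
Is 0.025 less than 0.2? Yes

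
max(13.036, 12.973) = 13.036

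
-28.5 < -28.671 False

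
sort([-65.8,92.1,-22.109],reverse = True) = [92.1,-22.109,-65.8]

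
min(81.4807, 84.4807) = 81.4807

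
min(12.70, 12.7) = 12.70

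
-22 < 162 True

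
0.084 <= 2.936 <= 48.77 True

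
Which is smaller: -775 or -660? -775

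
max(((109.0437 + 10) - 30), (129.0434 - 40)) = 89.0437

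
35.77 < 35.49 False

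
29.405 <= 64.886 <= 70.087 True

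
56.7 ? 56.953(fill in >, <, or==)<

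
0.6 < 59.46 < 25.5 False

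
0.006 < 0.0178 True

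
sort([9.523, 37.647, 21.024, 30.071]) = [9.523, 21.024, 30.071, 37.647]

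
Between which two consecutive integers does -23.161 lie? -24 and -23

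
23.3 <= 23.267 False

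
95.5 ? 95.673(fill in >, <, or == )<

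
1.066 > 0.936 True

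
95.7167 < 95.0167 False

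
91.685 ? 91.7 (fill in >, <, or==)<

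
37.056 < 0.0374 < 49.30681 False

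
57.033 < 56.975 False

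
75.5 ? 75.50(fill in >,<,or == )==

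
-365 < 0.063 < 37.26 True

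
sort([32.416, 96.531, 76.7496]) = [32.416, 76.7496, 96.531]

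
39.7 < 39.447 False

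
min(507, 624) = 507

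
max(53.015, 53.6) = 53.6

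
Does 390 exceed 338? Yes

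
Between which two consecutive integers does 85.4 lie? 85 and 86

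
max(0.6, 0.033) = 0.6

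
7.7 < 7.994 True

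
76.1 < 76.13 True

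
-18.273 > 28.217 False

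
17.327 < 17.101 False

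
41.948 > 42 False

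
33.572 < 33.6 True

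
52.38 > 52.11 True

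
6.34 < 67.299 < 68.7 True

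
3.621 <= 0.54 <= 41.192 False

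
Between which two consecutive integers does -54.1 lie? -55 and -54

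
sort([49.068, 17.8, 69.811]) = [17.8, 49.068, 69.811]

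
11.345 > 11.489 False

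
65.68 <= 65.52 False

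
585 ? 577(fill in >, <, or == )>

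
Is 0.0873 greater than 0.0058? Yes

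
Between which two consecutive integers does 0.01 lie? 0 and 1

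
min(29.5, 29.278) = 29.278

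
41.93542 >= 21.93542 True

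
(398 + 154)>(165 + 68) True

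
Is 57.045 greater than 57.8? No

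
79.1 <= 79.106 True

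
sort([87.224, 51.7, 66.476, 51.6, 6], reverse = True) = [87.224, 66.476, 51.7, 51.6, 6]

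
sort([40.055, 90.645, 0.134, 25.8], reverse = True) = [90.645, 40.055, 25.8, 0.134]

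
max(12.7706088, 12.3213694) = 12.7706088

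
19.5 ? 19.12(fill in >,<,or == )>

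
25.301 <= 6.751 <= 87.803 False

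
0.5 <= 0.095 False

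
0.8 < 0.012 False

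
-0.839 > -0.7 False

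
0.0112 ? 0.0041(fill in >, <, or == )>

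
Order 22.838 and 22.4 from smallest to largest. 22.4, 22.838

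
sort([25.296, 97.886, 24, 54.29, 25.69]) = [24, 25.296, 25.69, 54.29, 97.886]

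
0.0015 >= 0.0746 False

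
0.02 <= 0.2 True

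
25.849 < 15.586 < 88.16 False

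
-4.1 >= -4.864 True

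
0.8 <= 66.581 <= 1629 True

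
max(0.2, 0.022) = 0.2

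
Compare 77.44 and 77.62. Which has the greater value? 77.62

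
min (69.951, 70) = 69.951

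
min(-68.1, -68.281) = -68.281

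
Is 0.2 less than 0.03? No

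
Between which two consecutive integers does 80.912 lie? 80 and 81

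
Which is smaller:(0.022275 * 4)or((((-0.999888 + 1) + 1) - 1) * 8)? ((((-0.999888 + 1) + 1) - 1) * 8)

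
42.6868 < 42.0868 False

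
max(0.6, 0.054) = 0.6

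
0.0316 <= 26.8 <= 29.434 True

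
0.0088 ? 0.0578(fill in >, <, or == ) <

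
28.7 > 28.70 False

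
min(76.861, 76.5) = 76.5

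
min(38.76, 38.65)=38.65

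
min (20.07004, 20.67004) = 20.07004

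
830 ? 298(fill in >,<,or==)>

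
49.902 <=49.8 False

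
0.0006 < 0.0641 True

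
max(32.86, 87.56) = 87.56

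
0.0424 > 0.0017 True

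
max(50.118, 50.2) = 50.2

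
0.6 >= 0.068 True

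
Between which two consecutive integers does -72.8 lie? -73 and -72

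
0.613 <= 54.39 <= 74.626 True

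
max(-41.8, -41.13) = -41.13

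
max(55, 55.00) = 55.00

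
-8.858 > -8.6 False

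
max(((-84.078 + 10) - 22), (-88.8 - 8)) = -96.078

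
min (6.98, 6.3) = 6.3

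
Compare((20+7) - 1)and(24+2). They are equal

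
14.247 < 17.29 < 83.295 True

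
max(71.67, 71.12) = 71.67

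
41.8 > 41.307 True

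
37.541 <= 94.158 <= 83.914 False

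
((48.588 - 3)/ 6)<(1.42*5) False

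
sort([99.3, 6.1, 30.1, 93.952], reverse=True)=[99.3, 93.952, 30.1, 6.1]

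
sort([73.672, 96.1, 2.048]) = [2.048, 73.672, 96.1]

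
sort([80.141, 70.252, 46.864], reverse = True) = [80.141, 70.252, 46.864]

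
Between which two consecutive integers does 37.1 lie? 37 and 38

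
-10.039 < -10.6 False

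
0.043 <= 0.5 True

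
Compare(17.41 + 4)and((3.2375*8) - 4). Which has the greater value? ((3.2375*8) - 4)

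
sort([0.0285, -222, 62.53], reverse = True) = [62.53, 0.0285, -222]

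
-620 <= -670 False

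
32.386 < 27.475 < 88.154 False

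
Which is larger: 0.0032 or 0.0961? 0.0961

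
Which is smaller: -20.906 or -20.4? -20.906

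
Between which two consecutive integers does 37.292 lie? 37 and 38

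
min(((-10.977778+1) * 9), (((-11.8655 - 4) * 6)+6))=-89.800002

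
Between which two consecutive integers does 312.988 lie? 312 and 313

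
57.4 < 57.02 False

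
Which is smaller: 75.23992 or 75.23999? 75.23992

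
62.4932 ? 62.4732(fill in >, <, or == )>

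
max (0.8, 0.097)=0.8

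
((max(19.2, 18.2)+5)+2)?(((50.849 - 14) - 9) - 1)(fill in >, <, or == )<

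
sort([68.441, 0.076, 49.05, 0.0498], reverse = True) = [68.441, 49.05, 0.076, 0.0498]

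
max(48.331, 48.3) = 48.331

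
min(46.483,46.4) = 46.4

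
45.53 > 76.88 False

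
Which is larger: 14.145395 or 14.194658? 14.194658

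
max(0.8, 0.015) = 0.8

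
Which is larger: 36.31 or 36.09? 36.31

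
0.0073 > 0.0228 False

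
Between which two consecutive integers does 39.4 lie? 39 and 40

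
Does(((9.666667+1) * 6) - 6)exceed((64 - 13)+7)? Yes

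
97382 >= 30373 True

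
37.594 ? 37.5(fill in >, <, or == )>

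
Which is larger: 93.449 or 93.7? 93.7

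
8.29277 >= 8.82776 False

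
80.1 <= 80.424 True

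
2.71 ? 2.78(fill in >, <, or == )<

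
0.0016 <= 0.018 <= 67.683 True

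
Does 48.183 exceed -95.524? Yes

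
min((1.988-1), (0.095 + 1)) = 0.988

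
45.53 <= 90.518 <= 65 False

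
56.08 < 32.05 False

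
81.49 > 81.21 True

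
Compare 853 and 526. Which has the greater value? 853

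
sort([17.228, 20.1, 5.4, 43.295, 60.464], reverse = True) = [60.464, 43.295, 20.1, 17.228, 5.4]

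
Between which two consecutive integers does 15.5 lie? 15 and 16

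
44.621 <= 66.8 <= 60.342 False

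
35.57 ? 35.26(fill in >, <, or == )>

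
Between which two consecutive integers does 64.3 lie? 64 and 65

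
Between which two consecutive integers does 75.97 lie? 75 and 76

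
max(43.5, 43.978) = 43.978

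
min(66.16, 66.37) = 66.16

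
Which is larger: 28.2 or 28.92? 28.92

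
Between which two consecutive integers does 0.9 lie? 0 and 1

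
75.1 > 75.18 False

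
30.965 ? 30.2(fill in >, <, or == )>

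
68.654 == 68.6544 False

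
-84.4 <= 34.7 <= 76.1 True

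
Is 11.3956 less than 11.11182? No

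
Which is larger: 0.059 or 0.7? 0.7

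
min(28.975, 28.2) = 28.2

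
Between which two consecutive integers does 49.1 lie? 49 and 50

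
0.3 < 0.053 False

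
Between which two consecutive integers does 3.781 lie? 3 and 4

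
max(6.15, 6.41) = 6.41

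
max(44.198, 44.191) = 44.198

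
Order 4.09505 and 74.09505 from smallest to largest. 4.09505, 74.09505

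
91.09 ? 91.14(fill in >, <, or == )<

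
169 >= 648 False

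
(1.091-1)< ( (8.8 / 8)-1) True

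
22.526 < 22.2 False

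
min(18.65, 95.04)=18.65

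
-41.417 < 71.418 True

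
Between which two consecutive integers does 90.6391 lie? 90 and 91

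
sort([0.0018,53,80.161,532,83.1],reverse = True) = [532,83.1,80.161,53,0.0018]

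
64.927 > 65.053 False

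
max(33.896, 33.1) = 33.896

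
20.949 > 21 False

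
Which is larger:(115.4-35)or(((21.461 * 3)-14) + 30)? (115.4-35)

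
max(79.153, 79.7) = 79.7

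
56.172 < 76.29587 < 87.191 True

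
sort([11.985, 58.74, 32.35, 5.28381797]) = [5.28381797, 11.985, 32.35, 58.74]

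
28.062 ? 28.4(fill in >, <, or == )<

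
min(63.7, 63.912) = 63.7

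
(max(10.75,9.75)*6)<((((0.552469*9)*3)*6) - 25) False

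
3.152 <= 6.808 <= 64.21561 True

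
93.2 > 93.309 False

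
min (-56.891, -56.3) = -56.891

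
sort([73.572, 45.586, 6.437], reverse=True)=[73.572, 45.586, 6.437]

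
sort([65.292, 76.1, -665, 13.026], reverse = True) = [76.1, 65.292, 13.026, -665]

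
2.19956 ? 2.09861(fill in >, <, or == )>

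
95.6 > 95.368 True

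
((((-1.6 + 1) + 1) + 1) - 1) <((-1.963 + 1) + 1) False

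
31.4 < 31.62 True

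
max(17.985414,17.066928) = 17.985414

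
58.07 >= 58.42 False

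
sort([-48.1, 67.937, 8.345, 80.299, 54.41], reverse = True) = [80.299, 67.937, 54.41, 8.345, -48.1]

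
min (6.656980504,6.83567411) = 6.656980504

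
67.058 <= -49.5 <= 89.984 False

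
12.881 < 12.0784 False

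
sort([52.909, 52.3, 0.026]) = [0.026, 52.3, 52.909]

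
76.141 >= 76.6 False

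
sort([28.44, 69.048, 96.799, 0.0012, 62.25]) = [0.0012, 28.44, 62.25, 69.048, 96.799]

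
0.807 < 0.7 False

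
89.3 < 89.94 True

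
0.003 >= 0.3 False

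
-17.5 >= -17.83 True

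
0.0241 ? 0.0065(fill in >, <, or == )>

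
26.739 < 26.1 False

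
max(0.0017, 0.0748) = 0.0748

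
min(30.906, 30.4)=30.4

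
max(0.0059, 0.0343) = 0.0343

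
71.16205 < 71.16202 False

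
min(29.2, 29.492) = 29.2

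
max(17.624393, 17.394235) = 17.624393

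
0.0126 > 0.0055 True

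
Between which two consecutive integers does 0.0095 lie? 0 and 1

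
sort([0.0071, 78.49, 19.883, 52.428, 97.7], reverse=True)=[97.7, 78.49, 52.428, 19.883, 0.0071]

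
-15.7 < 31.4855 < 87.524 True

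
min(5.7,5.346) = 5.346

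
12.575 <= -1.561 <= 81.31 False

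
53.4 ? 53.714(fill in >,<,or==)<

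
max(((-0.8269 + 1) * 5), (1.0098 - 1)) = 0.8655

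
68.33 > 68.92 False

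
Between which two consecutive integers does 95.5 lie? 95 and 96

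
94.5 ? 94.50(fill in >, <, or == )==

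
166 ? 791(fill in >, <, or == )<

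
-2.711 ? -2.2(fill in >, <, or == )<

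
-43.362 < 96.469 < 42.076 False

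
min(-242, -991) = -991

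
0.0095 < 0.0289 True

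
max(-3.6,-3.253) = -3.253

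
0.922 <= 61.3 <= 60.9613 False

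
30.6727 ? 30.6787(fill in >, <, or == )<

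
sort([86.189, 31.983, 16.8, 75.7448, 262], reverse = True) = [262, 86.189, 75.7448, 31.983, 16.8]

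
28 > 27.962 True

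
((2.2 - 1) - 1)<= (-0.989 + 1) False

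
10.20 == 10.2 True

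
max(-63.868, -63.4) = -63.4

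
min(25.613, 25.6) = 25.6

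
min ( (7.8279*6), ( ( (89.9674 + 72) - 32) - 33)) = 46.9674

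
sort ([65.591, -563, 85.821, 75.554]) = [-563, 65.591, 75.554, 85.821]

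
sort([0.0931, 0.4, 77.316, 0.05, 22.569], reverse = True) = [77.316, 22.569, 0.4, 0.0931, 0.05]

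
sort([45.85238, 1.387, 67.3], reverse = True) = [67.3, 45.85238, 1.387]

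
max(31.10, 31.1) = 31.1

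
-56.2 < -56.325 False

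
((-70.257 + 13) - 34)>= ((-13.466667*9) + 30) False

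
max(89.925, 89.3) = 89.925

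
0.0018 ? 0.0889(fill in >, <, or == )<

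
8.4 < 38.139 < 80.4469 True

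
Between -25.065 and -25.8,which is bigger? -25.065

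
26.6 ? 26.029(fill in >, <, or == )>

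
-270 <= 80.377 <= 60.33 False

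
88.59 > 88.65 False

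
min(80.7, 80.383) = 80.383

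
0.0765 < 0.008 False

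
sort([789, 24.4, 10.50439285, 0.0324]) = [0.0324, 10.50439285, 24.4, 789]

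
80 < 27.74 False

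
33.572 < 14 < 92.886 False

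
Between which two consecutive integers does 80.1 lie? 80 and 81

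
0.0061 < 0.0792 True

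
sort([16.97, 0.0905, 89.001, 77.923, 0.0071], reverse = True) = [89.001, 77.923, 16.97, 0.0905, 0.0071]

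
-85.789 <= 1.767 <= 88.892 True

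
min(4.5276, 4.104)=4.104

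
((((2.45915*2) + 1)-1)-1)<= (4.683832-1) False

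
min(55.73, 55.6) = 55.6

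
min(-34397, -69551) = -69551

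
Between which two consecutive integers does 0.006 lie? 0 and 1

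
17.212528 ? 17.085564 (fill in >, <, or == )>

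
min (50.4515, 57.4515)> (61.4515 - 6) False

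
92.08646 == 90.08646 False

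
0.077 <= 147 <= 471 True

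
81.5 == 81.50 True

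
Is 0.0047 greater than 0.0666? No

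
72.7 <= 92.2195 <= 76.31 False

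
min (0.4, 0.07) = 0.07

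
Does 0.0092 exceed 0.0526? No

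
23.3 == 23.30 True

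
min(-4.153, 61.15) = -4.153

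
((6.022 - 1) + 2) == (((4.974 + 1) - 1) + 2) False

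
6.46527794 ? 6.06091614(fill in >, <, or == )>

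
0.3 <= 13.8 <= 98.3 True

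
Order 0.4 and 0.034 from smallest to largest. 0.034, 0.4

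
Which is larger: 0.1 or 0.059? 0.1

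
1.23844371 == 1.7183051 False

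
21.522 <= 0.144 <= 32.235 False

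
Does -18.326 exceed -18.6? Yes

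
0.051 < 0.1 True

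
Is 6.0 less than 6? No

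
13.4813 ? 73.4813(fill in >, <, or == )<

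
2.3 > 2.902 False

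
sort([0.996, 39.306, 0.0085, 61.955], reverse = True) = [61.955, 39.306, 0.996, 0.0085]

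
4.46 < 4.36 False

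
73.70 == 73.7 True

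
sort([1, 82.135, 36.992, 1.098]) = [1, 1.098, 36.992, 82.135]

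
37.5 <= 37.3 False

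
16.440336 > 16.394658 True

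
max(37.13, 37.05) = 37.13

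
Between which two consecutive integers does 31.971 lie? 31 and 32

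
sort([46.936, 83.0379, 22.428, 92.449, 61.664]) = [22.428, 46.936, 61.664, 83.0379, 92.449]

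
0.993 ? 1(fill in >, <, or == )<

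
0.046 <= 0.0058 False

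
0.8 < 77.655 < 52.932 False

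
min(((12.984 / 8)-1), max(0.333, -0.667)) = 0.333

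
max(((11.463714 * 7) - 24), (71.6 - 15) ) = 56.6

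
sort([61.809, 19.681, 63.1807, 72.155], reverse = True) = [72.155, 63.1807, 61.809, 19.681]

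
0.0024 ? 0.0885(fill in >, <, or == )<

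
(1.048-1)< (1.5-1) True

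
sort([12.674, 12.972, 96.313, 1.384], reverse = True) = [96.313, 12.972, 12.674, 1.384]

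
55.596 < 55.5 False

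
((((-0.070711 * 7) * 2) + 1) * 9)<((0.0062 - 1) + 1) False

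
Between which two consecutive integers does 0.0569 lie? 0 and 1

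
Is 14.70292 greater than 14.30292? Yes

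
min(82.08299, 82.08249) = 82.08249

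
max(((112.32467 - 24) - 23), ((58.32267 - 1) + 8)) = 65.32467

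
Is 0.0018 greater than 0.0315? No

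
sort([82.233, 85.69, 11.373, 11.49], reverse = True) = [85.69, 82.233, 11.49, 11.373]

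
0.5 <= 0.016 False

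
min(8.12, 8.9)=8.12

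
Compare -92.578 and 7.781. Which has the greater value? 7.781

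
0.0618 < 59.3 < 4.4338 False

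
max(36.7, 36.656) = 36.7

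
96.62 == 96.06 False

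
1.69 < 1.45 False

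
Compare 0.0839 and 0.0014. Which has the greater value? 0.0839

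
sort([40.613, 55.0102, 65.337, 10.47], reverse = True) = [65.337, 55.0102, 40.613, 10.47]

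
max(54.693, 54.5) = 54.693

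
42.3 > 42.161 True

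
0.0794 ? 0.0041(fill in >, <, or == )>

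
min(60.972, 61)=60.972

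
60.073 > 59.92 True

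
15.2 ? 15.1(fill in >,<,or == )>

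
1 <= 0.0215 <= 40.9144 False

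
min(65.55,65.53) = 65.53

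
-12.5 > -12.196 False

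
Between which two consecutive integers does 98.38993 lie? 98 and 99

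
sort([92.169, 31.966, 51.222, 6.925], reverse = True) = [92.169, 51.222, 31.966, 6.925]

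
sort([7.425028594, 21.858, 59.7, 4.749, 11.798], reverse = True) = [59.7, 21.858, 11.798, 7.425028594, 4.749]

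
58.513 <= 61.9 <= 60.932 False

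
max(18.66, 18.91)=18.91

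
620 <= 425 False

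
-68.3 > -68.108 False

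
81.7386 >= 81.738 True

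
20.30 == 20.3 True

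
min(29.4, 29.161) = 29.161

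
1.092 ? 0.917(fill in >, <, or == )>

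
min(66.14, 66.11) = 66.11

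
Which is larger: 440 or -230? 440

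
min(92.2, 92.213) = 92.2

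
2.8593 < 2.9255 True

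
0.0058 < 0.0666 True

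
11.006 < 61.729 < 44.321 False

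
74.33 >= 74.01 True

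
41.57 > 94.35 False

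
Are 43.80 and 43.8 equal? Yes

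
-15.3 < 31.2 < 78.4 True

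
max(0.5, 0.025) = 0.5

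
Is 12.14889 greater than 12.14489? Yes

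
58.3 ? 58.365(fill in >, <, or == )<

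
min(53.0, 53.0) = 53.0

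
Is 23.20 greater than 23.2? No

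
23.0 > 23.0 False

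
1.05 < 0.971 False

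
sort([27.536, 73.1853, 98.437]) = [27.536, 73.1853, 98.437]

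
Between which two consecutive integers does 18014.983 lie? 18014 and 18015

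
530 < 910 True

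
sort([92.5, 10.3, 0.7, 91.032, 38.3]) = [0.7, 10.3, 38.3, 91.032, 92.5]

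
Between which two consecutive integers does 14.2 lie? 14 and 15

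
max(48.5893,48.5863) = 48.5893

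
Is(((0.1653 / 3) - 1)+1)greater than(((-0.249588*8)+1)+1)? Yes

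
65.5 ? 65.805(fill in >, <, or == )<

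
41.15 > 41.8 False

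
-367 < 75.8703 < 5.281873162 False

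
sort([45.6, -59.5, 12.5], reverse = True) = [45.6, 12.5, -59.5]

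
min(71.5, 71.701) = 71.5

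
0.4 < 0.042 False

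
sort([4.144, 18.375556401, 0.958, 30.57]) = [0.958, 4.144, 18.375556401, 30.57]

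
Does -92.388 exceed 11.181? No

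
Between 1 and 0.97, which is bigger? 1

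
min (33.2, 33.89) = 33.2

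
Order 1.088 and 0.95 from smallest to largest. 0.95,1.088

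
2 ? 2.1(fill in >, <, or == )<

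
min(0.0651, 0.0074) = 0.0074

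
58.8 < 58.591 False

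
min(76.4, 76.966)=76.4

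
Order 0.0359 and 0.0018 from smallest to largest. 0.0018, 0.0359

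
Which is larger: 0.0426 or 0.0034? 0.0426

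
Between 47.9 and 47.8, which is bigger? 47.9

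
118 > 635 False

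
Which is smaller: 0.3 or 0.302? 0.3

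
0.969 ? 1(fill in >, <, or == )<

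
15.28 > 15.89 False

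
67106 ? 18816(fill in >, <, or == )>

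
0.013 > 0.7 False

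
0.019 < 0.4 True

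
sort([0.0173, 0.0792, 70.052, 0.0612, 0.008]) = [0.008, 0.0173, 0.0612, 0.0792, 70.052]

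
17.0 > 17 False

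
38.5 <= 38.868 True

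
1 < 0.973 False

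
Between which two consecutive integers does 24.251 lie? 24 and 25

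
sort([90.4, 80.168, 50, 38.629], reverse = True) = [90.4, 80.168, 50, 38.629]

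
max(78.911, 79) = 79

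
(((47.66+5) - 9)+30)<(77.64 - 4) False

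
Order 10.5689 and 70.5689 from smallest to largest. 10.5689, 70.5689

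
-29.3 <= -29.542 False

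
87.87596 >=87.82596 True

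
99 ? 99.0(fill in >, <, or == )==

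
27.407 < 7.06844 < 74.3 False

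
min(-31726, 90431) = -31726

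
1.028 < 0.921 False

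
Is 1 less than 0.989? No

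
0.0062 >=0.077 False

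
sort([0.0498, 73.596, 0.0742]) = [0.0498, 0.0742, 73.596]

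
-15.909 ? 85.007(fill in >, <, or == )<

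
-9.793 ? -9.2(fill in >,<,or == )<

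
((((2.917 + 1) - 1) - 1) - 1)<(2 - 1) True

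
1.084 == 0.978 False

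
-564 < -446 True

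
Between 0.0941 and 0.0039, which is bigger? 0.0941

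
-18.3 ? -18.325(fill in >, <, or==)>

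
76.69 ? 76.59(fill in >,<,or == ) >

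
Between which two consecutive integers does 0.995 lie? 0 and 1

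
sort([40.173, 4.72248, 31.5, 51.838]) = [4.72248, 31.5, 40.173, 51.838]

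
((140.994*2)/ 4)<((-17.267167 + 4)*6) False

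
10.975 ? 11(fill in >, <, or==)<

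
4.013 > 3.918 True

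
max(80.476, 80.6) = 80.6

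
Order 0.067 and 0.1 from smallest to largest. 0.067,0.1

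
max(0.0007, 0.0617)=0.0617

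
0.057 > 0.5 False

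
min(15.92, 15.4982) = 15.4982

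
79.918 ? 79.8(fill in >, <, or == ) >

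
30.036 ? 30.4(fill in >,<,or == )<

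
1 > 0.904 True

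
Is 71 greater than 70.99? Yes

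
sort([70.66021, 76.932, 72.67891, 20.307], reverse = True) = [76.932, 72.67891, 70.66021, 20.307]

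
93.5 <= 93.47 False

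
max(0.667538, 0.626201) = 0.667538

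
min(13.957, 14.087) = 13.957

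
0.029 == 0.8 False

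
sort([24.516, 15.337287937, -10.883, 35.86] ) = [-10.883, 15.337287937, 24.516, 35.86]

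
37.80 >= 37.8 True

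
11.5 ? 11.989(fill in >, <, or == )<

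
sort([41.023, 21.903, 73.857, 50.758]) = [21.903, 41.023, 50.758, 73.857]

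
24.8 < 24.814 True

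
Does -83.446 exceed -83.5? Yes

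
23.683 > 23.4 True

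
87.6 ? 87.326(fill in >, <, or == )>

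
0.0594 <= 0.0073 False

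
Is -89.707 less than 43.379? Yes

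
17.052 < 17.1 True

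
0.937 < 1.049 True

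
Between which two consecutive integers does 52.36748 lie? 52 and 53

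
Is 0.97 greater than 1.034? No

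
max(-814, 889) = 889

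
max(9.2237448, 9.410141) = 9.410141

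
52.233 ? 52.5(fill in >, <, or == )<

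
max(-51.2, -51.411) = -51.2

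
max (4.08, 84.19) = 84.19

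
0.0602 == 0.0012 False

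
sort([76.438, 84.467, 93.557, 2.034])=[2.034, 76.438, 84.467, 93.557]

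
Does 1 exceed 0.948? Yes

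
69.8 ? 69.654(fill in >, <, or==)>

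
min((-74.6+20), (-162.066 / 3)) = -54.6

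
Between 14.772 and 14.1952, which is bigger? 14.772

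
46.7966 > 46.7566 True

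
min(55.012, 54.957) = 54.957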